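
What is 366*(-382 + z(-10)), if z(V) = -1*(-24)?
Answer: -131028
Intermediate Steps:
z(V) = 24
366*(-382 + z(-10)) = 366*(-382 + 24) = 366*(-358) = -131028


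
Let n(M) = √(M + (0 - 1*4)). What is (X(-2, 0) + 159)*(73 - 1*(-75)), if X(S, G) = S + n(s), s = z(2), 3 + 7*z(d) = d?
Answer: 23236 + 148*I*√203/7 ≈ 23236.0 + 301.24*I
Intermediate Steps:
z(d) = -3/7 + d/7
s = -⅐ (s = -3/7 + (⅐)*2 = -3/7 + 2/7 = -⅐ ≈ -0.14286)
n(M) = √(-4 + M) (n(M) = √(M + (0 - 4)) = √(M - 4) = √(-4 + M))
X(S, G) = S + I*√203/7 (X(S, G) = S + √(-4 - ⅐) = S + √(-29/7) = S + I*√203/7)
(X(-2, 0) + 159)*(73 - 1*(-75)) = ((-2 + I*√203/7) + 159)*(73 - 1*(-75)) = (157 + I*√203/7)*(73 + 75) = (157 + I*√203/7)*148 = 23236 + 148*I*√203/7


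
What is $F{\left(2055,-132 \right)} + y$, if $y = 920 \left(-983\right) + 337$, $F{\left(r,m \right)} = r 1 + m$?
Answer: $-902100$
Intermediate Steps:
$F{\left(r,m \right)} = m + r$ ($F{\left(r,m \right)} = r + m = m + r$)
$y = -904023$ ($y = -904360 + 337 = -904023$)
$F{\left(2055,-132 \right)} + y = \left(-132 + 2055\right) - 904023 = 1923 - 904023 = -902100$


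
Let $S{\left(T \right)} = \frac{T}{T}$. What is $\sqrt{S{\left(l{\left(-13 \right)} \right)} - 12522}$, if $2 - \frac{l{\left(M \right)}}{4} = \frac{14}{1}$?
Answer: $i \sqrt{12521} \approx 111.9 i$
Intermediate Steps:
$l{\left(M \right)} = -48$ ($l{\left(M \right)} = 8 - 4 \cdot \frac{14}{1} = 8 - 4 \cdot 14 \cdot 1 = 8 - 56 = -48$)
$S{\left(T \right)} = 1$
$\sqrt{S{\left(l{\left(-13 \right)} \right)} - 12522} = \sqrt{1 - 12522} = \sqrt{-12521} = i \sqrt{12521}$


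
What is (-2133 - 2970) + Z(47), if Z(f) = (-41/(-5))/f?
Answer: -1199164/235 ≈ -5102.8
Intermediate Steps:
Z(f) = 41/(5*f) (Z(f) = (-41*(-1/5))/f = 41/(5*f))
(-2133 - 2970) + Z(47) = (-2133 - 2970) + (41/5)/47 = -5103 + (41/5)*(1/47) = -5103 + 41/235 = -1199164/235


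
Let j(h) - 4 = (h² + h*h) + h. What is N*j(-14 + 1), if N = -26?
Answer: -8554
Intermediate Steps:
j(h) = 4 + h + 2*h² (j(h) = 4 + ((h² + h*h) + h) = 4 + ((h² + h²) + h) = 4 + (2*h² + h) = 4 + (h + 2*h²) = 4 + h + 2*h²)
N*j(-14 + 1) = -26*(4 + (-14 + 1) + 2*(-14 + 1)²) = -26*(4 - 13 + 2*(-13)²) = -26*(4 - 13 + 2*169) = -26*(4 - 13 + 338) = -26*329 = -8554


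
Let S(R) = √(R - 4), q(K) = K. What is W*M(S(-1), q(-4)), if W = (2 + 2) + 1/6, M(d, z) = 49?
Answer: 1225/6 ≈ 204.17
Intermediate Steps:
S(R) = √(-4 + R)
W = 25/6 (W = 4 + ⅙ = 25/6 ≈ 4.1667)
W*M(S(-1), q(-4)) = (25/6)*49 = 1225/6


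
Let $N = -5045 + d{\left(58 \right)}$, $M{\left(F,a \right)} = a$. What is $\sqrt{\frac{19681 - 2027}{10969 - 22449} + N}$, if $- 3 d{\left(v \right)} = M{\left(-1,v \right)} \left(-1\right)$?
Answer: $\frac{i \sqrt{7605657645}}{1230} \approx 70.903 i$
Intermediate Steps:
$d{\left(v \right)} = \frac{v}{3}$ ($d{\left(v \right)} = - \frac{v \left(-1\right)}{3} = - \frac{\left(-1\right) v}{3} = \frac{v}{3}$)
$N = - \frac{15077}{3}$ ($N = -5045 + \frac{1}{3} \cdot 58 = -5045 + \frac{58}{3} = - \frac{15077}{3} \approx -5025.7$)
$\sqrt{\frac{19681 - 2027}{10969 - 22449} + N} = \sqrt{\frac{19681 - 2027}{10969 - 22449} - \frac{15077}{3}} = \sqrt{\frac{17654}{-11480} - \frac{15077}{3}} = \sqrt{17654 \left(- \frac{1}{11480}\right) - \frac{15077}{3}} = \sqrt{- \frac{1261}{820} - \frac{15077}{3}} = \sqrt{- \frac{12366923}{2460}} = \frac{i \sqrt{7605657645}}{1230}$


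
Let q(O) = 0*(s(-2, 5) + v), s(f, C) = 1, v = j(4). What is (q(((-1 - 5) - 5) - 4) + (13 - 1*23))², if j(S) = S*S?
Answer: 100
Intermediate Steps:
j(S) = S²
v = 16 (v = 4² = 16)
q(O) = 0 (q(O) = 0*(1 + 16) = 0*17 = 0)
(q(((-1 - 5) - 5) - 4) + (13 - 1*23))² = (0 + (13 - 1*23))² = (0 + (13 - 23))² = (0 - 10)² = (-10)² = 100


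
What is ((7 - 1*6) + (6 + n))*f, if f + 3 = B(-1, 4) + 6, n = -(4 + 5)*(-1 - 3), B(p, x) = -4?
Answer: -43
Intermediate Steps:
n = 36 (n = -9*(-4) = -1*(-36) = 36)
f = -1 (f = -3 + (-4 + 6) = -3 + 2 = -1)
((7 - 1*6) + (6 + n))*f = ((7 - 1*6) + (6 + 36))*(-1) = ((7 - 6) + 42)*(-1) = (1 + 42)*(-1) = 43*(-1) = -43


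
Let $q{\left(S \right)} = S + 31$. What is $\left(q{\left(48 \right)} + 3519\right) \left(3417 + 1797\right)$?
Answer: $18759972$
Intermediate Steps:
$q{\left(S \right)} = 31 + S$
$\left(q{\left(48 \right)} + 3519\right) \left(3417 + 1797\right) = \left(\left(31 + 48\right) + 3519\right) \left(3417 + 1797\right) = \left(79 + 3519\right) 5214 = 3598 \cdot 5214 = 18759972$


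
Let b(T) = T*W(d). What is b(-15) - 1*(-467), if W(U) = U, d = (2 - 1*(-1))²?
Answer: 332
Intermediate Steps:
d = 9 (d = (2 + 1)² = 3² = 9)
b(T) = 9*T (b(T) = T*9 = 9*T)
b(-15) - 1*(-467) = 9*(-15) - 1*(-467) = -135 + 467 = 332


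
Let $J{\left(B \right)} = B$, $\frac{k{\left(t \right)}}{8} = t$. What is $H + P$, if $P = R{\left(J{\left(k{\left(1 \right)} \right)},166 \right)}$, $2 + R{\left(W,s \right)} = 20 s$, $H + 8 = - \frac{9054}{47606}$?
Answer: $\frac{78783403}{23803} \approx 3309.8$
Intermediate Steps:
$k{\left(t \right)} = 8 t$
$H = - \frac{194951}{23803}$ ($H = -8 - \frac{9054}{47606} = -8 - \frac{4527}{23803} = - \frac{194951}{23803} \approx -8.1902$)
$R{\left(W,s \right)} = -2 + 20 s$
$P = 3318$ ($P = -2 + 20 \cdot 166 = -2 + 3320 = 3318$)
$H + P = - \frac{194951}{23803} + 3318 = \frac{78783403}{23803}$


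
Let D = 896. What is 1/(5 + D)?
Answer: 1/901 ≈ 0.0011099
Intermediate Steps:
1/(5 + D) = 1/(5 + 896) = 1/901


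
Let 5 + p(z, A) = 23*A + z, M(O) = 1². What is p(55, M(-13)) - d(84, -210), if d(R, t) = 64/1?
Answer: 9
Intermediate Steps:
d(R, t) = 64 (d(R, t) = 64*1 = 64)
M(O) = 1
p(z, A) = -5 + z + 23*A (p(z, A) = -5 + (23*A + z) = -5 + (z + 23*A) = -5 + z + 23*A)
p(55, M(-13)) - d(84, -210) = (-5 + 55 + 23*1) - 1*64 = (-5 + 55 + 23) - 64 = 73 - 64 = 9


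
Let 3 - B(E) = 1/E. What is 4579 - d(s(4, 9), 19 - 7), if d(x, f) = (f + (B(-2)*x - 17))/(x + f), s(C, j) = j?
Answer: 192265/42 ≈ 4577.7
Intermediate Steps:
B(E) = 3 - 1/E
d(x, f) = (-17 + f + 7*x/2)/(f + x) (d(x, f) = (f + ((3 - 1/(-2))*x - 17))/(x + f) = (f + ((3 - 1*(-½))*x - 17))/(f + x) = (f + ((3 + ½)*x - 17))/(f + x) = (f + (7*x/2 - 17))/(f + x) = (f + (-17 + 7*x/2))/(f + x) = (-17 + f + 7*x/2)/(f + x))
4579 - d(s(4, 9), 19 - 7) = 4579 - (-17 + (19 - 7) + (7/2)*9)/((19 - 7) + 9) = 4579 - (-17 + 12 + 63/2)/(12 + 9) = 4579 - 53/(21*2) = 4579 - 1*53/42 = 4579 - 53/42 = 192265/42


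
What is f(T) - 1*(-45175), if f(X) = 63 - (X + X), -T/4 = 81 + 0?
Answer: 45886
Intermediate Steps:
T = -324 (T = -4*(81 + 0) = -4*81 = -324)
f(X) = 63 - 2*X
f(T) - 1*(-45175) = (63 - 2*(-324)) - 1*(-45175) = (63 + 648) + 45175 = 711 + 45175 = 45886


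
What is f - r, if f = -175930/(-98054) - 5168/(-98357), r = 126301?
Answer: -609033289909298/4822148639 ≈ -1.2630e+5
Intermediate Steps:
f = 8905345041/4822148639 (f = -175930*(-1/98054) - 5168*(-1/98357) = 87965/49027 + 5168/98357 = 8905345041/4822148639 ≈ 1.8468)
f - r = 8905345041/4822148639 - 1*126301 = 8905345041/4822148639 - 126301 = -609033289909298/4822148639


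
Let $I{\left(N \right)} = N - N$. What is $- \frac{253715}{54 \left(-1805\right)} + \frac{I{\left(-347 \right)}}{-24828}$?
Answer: $\frac{50743}{19494} \approx 2.603$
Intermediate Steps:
$I{\left(N \right)} = 0$
$- \frac{253715}{54 \left(-1805\right)} + \frac{I{\left(-347 \right)}}{-24828} = - \frac{253715}{54 \left(-1805\right)} + \frac{0}{-24828} = - \frac{253715}{-97470} + 0 \left(- \frac{1}{24828}\right) = \left(-253715\right) \left(- \frac{1}{97470}\right) + 0 = \frac{50743}{19494} + 0 = \frac{50743}{19494}$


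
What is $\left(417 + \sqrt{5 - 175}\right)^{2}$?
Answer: $\left(417 + i \sqrt{170}\right)^{2} \approx 1.7372 \cdot 10^{5} + 10874.0 i$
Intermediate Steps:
$\left(417 + \sqrt{5 - 175}\right)^{2} = \left(417 + \sqrt{-170}\right)^{2} = \left(417 + i \sqrt{170}\right)^{2}$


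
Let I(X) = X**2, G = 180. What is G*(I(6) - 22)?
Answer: 2520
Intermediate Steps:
G*(I(6) - 22) = 180*(6**2 - 22) = 180*(36 - 22) = 180*14 = 2520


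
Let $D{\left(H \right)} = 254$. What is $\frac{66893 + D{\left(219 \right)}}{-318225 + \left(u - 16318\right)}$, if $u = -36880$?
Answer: $- \frac{67147}{371423} \approx -0.18078$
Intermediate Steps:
$\frac{66893 + D{\left(219 \right)}}{-318225 + \left(u - 16318\right)} = \frac{66893 + 254}{-318225 - 53198} = \frac{67147}{-318225 - 53198} = \frac{67147}{-371423} = 67147 \left(- \frac{1}{371423}\right) = - \frac{67147}{371423}$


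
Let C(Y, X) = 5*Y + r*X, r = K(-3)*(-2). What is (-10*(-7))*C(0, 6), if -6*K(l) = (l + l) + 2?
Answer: -560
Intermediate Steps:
K(l) = -⅓ - l/3 (K(l) = -((l + l) + 2)/6 = -(2*l + 2)/6 = -(2 + 2*l)/6 = -⅓ - l/3)
r = -4/3 (r = (-⅓ - ⅓*(-3))*(-2) = (-⅓ + 1)*(-2) = (⅔)*(-2) = -4/3 ≈ -1.3333)
C(Y, X) = 5*Y - 4*X/3
(-10*(-7))*C(0, 6) = (-10*(-7))*(5*0 - 4/3*6) = 70*(0 - 8) = 70*(-8) = -560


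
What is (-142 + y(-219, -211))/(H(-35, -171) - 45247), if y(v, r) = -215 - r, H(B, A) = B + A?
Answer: 146/45453 ≈ 0.0032121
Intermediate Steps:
H(B, A) = A + B
(-142 + y(-219, -211))/(H(-35, -171) - 45247) = (-142 + (-215 - 1*(-211)))/((-171 - 35) - 45247) = (-142 + (-215 + 211))/(-206 - 45247) = (-142 - 4)/(-45453) = -146*(-1/45453) = 146/45453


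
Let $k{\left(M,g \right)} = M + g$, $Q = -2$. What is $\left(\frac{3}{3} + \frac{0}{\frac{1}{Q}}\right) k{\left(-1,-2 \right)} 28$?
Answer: $-84$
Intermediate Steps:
$\left(\frac{3}{3} + \frac{0}{\frac{1}{Q}}\right) k{\left(-1,-2 \right)} 28 = \left(\frac{3}{3} + \frac{0}{\frac{1}{-2}}\right) \left(-1 - 2\right) 28 = \left(3 \cdot \frac{1}{3} + \frac{0}{- \frac{1}{2}}\right) \left(-3\right) 28 = \left(1 + 0 \left(-2\right)\right) \left(-3\right) 28 = \left(1 + 0\right) \left(-3\right) 28 = 1 \left(-3\right) 28 = \left(-3\right) 28 = -84$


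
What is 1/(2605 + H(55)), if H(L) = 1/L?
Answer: 55/143276 ≈ 0.00038387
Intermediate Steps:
1/(2605 + H(55)) = 1/(2605 + 1/55) = 1/(143276/55) = 55/143276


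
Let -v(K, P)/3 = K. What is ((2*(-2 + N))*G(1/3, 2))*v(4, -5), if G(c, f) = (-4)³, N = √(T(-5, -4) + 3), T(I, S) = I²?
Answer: -3072 + 3072*√7 ≈ 5055.8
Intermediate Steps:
v(K, P) = -3*K
N = 2*√7 (N = √((-5)² + 3) = √(25 + 3) = √28 = 2*√7 ≈ 5.2915)
G(c, f) = -64
((2*(-2 + N))*G(1/3, 2))*v(4, -5) = ((2*(-2 + 2*√7))*(-64))*(-3*4) = ((-4 + 4*√7)*(-64))*(-12) = (256 - 256*√7)*(-12) = -3072 + 3072*√7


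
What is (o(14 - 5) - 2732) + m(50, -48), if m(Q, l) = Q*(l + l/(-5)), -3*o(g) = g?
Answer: -4655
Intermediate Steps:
o(g) = -g/3
m(Q, l) = 4*Q*l/5 (m(Q, l) = Q*(l + l*(-⅕)) = Q*(l - l/5) = Q*(4*l/5) = 4*Q*l/5)
(o(14 - 5) - 2732) + m(50, -48) = (-(14 - 5)/3 - 2732) + (⅘)*50*(-48) = (-⅓*9 - 2732) - 1920 = (-3 - 2732) - 1920 = -2735 - 1920 = -4655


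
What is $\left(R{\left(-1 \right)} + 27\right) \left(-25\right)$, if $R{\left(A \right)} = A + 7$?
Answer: $-825$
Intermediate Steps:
$R{\left(A \right)} = 7 + A$
$\left(R{\left(-1 \right)} + 27\right) \left(-25\right) = \left(\left(7 - 1\right) + 27\right) \left(-25\right) = \left(6 + 27\right) \left(-25\right) = 33 \left(-25\right) = -825$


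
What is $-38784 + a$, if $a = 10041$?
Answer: $-28743$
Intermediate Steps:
$-38784 + a = -38784 + 10041 = -28743$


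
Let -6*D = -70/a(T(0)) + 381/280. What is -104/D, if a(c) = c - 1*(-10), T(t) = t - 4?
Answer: -524160/8657 ≈ -60.548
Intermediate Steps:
T(t) = -4 + t
a(c) = 10 + c (a(c) = c + 10 = 10 + c)
D = 8657/5040 (D = -(-70/(10 + (-4 + 0)) + 381/280)/6 = -(-70/(10 - 4) + 381*(1/280))/6 = -(-70/6 + 381/280)/6 = -(-70*⅙ + 381/280)/6 = -(-35/3 + 381/280)/6 = -⅙*(-8657/840) = 8657/5040 ≈ 1.7177)
-104/D = -104/8657/5040 = -104*5040/8657 = -524160/8657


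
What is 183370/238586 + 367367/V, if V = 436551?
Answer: 83849489966/52077478443 ≈ 1.6101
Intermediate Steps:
183370/238586 + 367367/V = 183370/238586 + 367367/436551 = 183370*(1/238586) + 367367*(1/436551) = 91685/119293 + 367367/436551 = 83849489966/52077478443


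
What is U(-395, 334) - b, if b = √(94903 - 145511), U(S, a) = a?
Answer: 334 - 4*I*√3163 ≈ 334.0 - 224.96*I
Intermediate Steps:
b = 4*I*√3163 (b = √(-50608) = 4*I*√3163 ≈ 224.96*I)
U(-395, 334) - b = 334 - 4*I*√3163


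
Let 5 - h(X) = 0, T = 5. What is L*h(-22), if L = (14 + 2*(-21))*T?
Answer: -700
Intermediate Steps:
h(X) = 5 (h(X) = 5 - 1*0 = 5 + 0 = 5)
L = -140 (L = (14 + 2*(-21))*5 = (14 - 42)*5 = -28*5 = -140)
L*h(-22) = -140*5 = -700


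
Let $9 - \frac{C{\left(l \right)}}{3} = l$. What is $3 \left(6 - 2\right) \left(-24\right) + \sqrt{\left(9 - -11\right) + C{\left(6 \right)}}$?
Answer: $-288 + \sqrt{29} \approx -282.61$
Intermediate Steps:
$C{\left(l \right)} = 27 - 3 l$
$3 \left(6 - 2\right) \left(-24\right) + \sqrt{\left(9 - -11\right) + C{\left(6 \right)}} = 3 \left(6 - 2\right) \left(-24\right) + \sqrt{\left(9 - -11\right) + \left(27 - 18\right)} = 3 \cdot 4 \left(-24\right) + \sqrt{\left(9 + 11\right) + \left(27 - 18\right)} = 12 \left(-24\right) + \sqrt{20 + 9} = -288 + \sqrt{29}$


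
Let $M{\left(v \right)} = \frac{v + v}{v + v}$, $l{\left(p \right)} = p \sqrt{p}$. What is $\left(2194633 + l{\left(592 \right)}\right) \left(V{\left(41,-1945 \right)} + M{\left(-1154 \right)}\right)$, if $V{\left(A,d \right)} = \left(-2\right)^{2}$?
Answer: $10973165 + 11840 \sqrt{37} \approx 1.1045 \cdot 10^{7}$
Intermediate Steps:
$V{\left(A,d \right)} = 4$
$l{\left(p \right)} = p^{\frac{3}{2}}$
$M{\left(v \right)} = 1$ ($M{\left(v \right)} = \frac{2 v}{2 v} = 2 v \frac{1}{2 v} = 1$)
$\left(2194633 + l{\left(592 \right)}\right) \left(V{\left(41,-1945 \right)} + M{\left(-1154 \right)}\right) = \left(2194633 + 592^{\frac{3}{2}}\right) \left(4 + 1\right) = \left(2194633 + 2368 \sqrt{37}\right) 5 = 10973165 + 11840 \sqrt{37}$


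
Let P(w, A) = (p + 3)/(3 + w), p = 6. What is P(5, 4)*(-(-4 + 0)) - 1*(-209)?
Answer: 427/2 ≈ 213.50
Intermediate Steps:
P(w, A) = 9/(3 + w) (P(w, A) = (6 + 3)/(3 + w) = 9/(3 + w))
P(5, 4)*(-(-4 + 0)) - 1*(-209) = (9/(3 + 5))*(-(-4 + 0)) - 1*(-209) = (9/8)*(-1*(-4)) + 209 = (9*(⅛))*4 + 209 = (9/8)*4 + 209 = 9/2 + 209 = 427/2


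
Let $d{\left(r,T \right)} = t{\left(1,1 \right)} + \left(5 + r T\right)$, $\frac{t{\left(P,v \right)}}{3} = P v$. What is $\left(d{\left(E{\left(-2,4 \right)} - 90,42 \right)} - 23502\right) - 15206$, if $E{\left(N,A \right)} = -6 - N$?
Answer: $-42648$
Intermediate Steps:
$t{\left(P,v \right)} = 3 P v$
$d{\left(r,T \right)} = 8 + T r$ ($d{\left(r,T \right)} = 3 \cdot 1 \cdot 1 + \left(5 + r T\right) = 3 + \left(5 + T r\right) = 8 + T r$)
$\left(d{\left(E{\left(-2,4 \right)} - 90,42 \right)} - 23502\right) - 15206 = \left(\left(8 + 42 \left(\left(-6 - -2\right) - 90\right)\right) - 23502\right) - 15206 = \left(\left(8 + 42 \left(\left(-6 + 2\right) - 90\right)\right) - 23502\right) - 15206 = \left(\left(8 + 42 \left(-4 - 90\right)\right) - 23502\right) - 15206 = \left(\left(8 + 42 \left(-94\right)\right) - 23502\right) - 15206 = \left(\left(8 - 3948\right) - 23502\right) - 15206 = \left(-3940 - 23502\right) - 15206 = -27442 - 15206 = -42648$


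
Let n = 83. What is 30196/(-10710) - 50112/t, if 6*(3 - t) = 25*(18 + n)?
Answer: 1572247874/13424985 ≈ 117.11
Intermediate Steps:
t = -2507/6 (t = 3 - 25*(18 + 83)/6 = 3 - 25*101/6 = 3 - 1/6*2525 = 3 - 2525/6 = -2507/6 ≈ -417.83)
30196/(-10710) - 50112/t = 30196/(-10710) - 50112/(-2507/6) = 30196*(-1/10710) - 50112*(-6/2507) = -15098/5355 + 300672/2507 = 1572247874/13424985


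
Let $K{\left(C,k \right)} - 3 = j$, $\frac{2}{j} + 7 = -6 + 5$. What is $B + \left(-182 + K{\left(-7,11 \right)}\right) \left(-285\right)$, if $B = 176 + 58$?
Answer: $\frac{205281}{4} \approx 51320.0$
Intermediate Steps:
$j = - \frac{1}{4}$ ($j = \frac{2}{-7 + \left(-6 + 5\right)} = \frac{2}{-7 - 1} = \frac{2}{-8} = 2 \left(- \frac{1}{8}\right) = - \frac{1}{4} \approx -0.25$)
$K{\left(C,k \right)} = \frac{11}{4}$ ($K{\left(C,k \right)} = 3 - \frac{1}{4} = \frac{11}{4}$)
$B = 234$
$B + \left(-182 + K{\left(-7,11 \right)}\right) \left(-285\right) = 234 + \left(-182 + \frac{11}{4}\right) \left(-285\right) = 234 - - \frac{204345}{4} = 234 + \frac{204345}{4} = \frac{205281}{4}$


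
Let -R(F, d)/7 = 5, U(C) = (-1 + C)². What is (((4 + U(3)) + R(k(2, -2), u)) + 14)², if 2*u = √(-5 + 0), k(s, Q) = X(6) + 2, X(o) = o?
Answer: 169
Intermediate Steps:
k(s, Q) = 8 (k(s, Q) = 6 + 2 = 8)
u = I*√5/2 (u = √(-5 + 0)/2 = √(-5)/2 = (I*√5)/2 = I*√5/2 ≈ 1.118*I)
R(F, d) = -35 (R(F, d) = -7*5 = -35)
(((4 + U(3)) + R(k(2, -2), u)) + 14)² = (((4 + (-1 + 3)²) - 35) + 14)² = (((4 + 2²) - 35) + 14)² = (((4 + 4) - 35) + 14)² = ((8 - 35) + 14)² = (-27 + 14)² = (-13)² = 169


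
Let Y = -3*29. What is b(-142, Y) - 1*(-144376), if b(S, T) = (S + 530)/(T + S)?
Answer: 33061716/229 ≈ 1.4437e+5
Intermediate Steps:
Y = -87
b(S, T) = (530 + S)/(S + T)
b(-142, Y) - 1*(-144376) = (530 - 142)/(-142 - 87) - 1*(-144376) = 388/(-229) + 144376 = -1/229*388 + 144376 = -388/229 + 144376 = 33061716/229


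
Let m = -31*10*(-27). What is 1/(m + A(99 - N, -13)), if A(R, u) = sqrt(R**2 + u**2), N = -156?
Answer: 4185/34995853 - sqrt(65194)/69991706 ≈ 0.00011594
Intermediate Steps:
m = 8370 (m = -310*(-27) = 8370)
1/(m + A(99 - N, -13)) = 1/(8370 + sqrt((99 - 1*(-156))**2 + (-13)**2)) = 1/(8370 + sqrt((99 + 156)**2 + 169)) = 1/(8370 + sqrt(255**2 + 169)) = 1/(8370 + sqrt(65025 + 169)) = 1/(8370 + sqrt(65194))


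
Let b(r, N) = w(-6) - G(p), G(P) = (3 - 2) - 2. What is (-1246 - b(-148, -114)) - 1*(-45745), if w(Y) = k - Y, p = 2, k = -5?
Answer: 44497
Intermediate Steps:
G(P) = -1 (G(P) = 1 - 2 = -1)
w(Y) = -5 - Y
b(r, N) = 2 (b(r, N) = (-5 - 1*(-6)) - 1*(-1) = (-5 + 6) + 1 = 1 + 1 = 2)
(-1246 - b(-148, -114)) - 1*(-45745) = (-1246 - 1*2) - 1*(-45745) = (-1246 - 2) + 45745 = -1248 + 45745 = 44497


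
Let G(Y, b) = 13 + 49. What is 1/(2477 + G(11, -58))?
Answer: 1/2539 ≈ 0.00039386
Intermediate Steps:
G(Y, b) = 62
1/(2477 + G(11, -58)) = 1/(2477 + 62) = 1/2539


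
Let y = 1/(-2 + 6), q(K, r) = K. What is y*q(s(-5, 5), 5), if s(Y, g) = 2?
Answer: ½ ≈ 0.50000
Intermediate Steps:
y = ¼ (y = 1/4 = ¼ ≈ 0.25000)
y*q(s(-5, 5), 5) = (¼)*2 = ½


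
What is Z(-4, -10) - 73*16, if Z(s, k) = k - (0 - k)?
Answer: -1188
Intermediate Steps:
Z(s, k) = 2*k (Z(s, k) = k - (-1)*k = k + k = 2*k)
Z(-4, -10) - 73*16 = 2*(-10) - 73*16 = -20 - 1168 = -1188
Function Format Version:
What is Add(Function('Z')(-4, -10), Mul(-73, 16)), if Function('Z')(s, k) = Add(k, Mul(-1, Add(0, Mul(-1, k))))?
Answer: -1188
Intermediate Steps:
Function('Z')(s, k) = Mul(2, k) (Function('Z')(s, k) = Add(k, Mul(-1, Mul(-1, k))) = Add(k, k) = Mul(2, k))
Add(Function('Z')(-4, -10), Mul(-73, 16)) = Add(Mul(2, -10), Mul(-73, 16)) = Add(-20, -1168) = -1188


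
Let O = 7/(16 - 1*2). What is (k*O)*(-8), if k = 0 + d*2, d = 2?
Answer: -16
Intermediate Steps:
O = 1/2 (O = 7/(16 - 2) = 7/14 = 7*(1/14) = 1/2 ≈ 0.50000)
k = 4 (k = 0 + 2*2 = 0 + 4 = 4)
(k*O)*(-8) = (4*(1/2))*(-8) = 2*(-8) = -16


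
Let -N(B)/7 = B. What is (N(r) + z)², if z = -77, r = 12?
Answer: 25921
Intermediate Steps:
N(B) = -7*B
(N(r) + z)² = (-7*12 - 77)² = (-84 - 77)² = (-161)² = 25921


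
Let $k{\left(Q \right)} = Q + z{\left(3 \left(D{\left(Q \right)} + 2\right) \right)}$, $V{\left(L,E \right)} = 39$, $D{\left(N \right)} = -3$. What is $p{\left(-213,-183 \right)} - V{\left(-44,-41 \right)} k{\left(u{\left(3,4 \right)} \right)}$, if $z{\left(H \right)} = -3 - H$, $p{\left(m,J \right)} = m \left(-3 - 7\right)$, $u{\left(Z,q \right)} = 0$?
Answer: $2130$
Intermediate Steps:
$p{\left(m,J \right)} = - 10 m$ ($p{\left(m,J \right)} = m \left(-10\right) = - 10 m$)
$k{\left(Q \right)} = Q$ ($k{\left(Q \right)} = Q - \left(3 + 3 \left(-3 + 2\right)\right) = Q - \left(3 + 3 \left(-1\right)\right) = Q - 0 = Q + \left(-3 + 3\right) = Q + 0 = Q$)
$p{\left(-213,-183 \right)} - V{\left(-44,-41 \right)} k{\left(u{\left(3,4 \right)} \right)} = \left(-10\right) \left(-213\right) - 39 \cdot 0 = 2130 - 0 = 2130 + 0 = 2130$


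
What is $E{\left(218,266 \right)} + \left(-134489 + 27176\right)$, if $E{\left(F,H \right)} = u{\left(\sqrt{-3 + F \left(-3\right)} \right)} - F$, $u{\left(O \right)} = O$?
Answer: $-107531 + 3 i \sqrt{73} \approx -1.0753 \cdot 10^{5} + 25.632 i$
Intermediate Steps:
$E{\left(F,H \right)} = \sqrt{-3 - 3 F} - F$ ($E{\left(F,H \right)} = \sqrt{-3 + F \left(-3\right)} - F = \sqrt{-3 - 3 F} - F$)
$E{\left(218,266 \right)} + \left(-134489 + 27176\right) = \left(\sqrt{-3 - 654} - 218\right) + \left(-134489 + 27176\right) = \left(\sqrt{-3 - 654} - 218\right) - 107313 = \left(\sqrt{-657} - 218\right) - 107313 = \left(3 i \sqrt{73} - 218\right) - 107313 = \left(-218 + 3 i \sqrt{73}\right) - 107313 = -107531 + 3 i \sqrt{73}$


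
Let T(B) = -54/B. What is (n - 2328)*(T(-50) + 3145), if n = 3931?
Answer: 126079156/25 ≈ 5.0432e+6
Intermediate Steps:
(n - 2328)*(T(-50) + 3145) = (3931 - 2328)*(-54/(-50) + 3145) = 1603*(-54*(-1/50) + 3145) = 1603*(27/25 + 3145) = 1603*(78652/25) = 126079156/25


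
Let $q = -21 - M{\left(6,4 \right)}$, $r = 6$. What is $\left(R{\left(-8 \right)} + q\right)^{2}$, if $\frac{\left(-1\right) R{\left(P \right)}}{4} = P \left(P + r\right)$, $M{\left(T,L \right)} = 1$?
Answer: $7396$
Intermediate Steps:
$R{\left(P \right)} = - 4 P \left(6 + P\right)$ ($R{\left(P \right)} = - 4 P \left(P + 6\right) = - 4 P \left(6 + P\right)$)
$q = -22$ ($q = -21 - 1 = -22$)
$\left(R{\left(-8 \right)} + q\right)^{2} = \left(\left(-4\right) \left(-8\right) \left(6 - 8\right) - 22\right)^{2} = \left(\left(-4\right) \left(-8\right) \left(-2\right) - 22\right)^{2} = \left(-64 - 22\right)^{2} = \left(-86\right)^{2} = 7396$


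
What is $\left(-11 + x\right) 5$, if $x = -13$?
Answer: $-120$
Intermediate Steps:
$\left(-11 + x\right) 5 = \left(-11 - 13\right) 5 = \left(-24\right) 5 = -120$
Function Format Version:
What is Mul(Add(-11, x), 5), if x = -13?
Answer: -120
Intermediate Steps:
Mul(Add(-11, x), 5) = Mul(Add(-11, -13), 5) = Mul(-24, 5) = -120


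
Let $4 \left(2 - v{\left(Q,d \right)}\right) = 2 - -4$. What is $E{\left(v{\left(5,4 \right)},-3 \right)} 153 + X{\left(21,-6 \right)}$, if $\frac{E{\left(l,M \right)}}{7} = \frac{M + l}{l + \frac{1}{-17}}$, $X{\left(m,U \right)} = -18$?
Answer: $-6087$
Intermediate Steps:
$v{\left(Q,d \right)} = \frac{1}{2}$ ($v{\left(Q,d \right)} = 2 - \frac{2 - -4}{4} = 2 - \frac{2 + 4}{4} = 2 - \frac{3}{2} = \frac{1}{2}$)
$E{\left(l,M \right)} = \frac{7 \left(M + l\right)}{- \frac{1}{17} + l}$ ($E{\left(l,M \right)} = 7 \frac{M + l}{l + \frac{1}{-17}} = 7 \frac{M + l}{l - \frac{1}{17}} = 7 \frac{M + l}{- \frac{1}{17} + l} = \frac{7 \left(M + l\right)}{- \frac{1}{17} + l}$)
$E{\left(v{\left(5,4 \right)},-3 \right)} 153 + X{\left(21,-6 \right)} = \frac{119 \left(-3 + \frac{1}{2}\right)}{-1 + 17 \cdot \frac{1}{2}} \cdot 153 - 18 = 119 \frac{1}{-1 + \frac{17}{2}} \left(- \frac{5}{2}\right) 153 - 18 = 119 \frac{1}{\frac{15}{2}} \left(- \frac{5}{2}\right) 153 - 18 = 119 \cdot \frac{2}{15} \left(- \frac{5}{2}\right) 153 - 18 = \left(- \frac{119}{3}\right) 153 - 18 = -6069 - 18 = -6087$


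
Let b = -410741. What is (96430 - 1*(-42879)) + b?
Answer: -271432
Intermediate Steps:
(96430 - 1*(-42879)) + b = (96430 - 1*(-42879)) - 410741 = (96430 + 42879) - 410741 = 139309 - 410741 = -271432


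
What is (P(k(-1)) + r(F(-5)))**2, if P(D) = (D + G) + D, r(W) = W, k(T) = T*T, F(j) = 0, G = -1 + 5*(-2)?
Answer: 81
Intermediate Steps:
G = -11 (G = -1 - 10 = -11)
k(T) = T**2
P(D) = -11 + 2*D (P(D) = (D - 11) + D = (-11 + D) + D = -11 + 2*D)
(P(k(-1)) + r(F(-5)))**2 = ((-11 + 2*(-1)**2) + 0)**2 = ((-11 + 2*1) + 0)**2 = ((-11 + 2) + 0)**2 = (-9 + 0)**2 = (-9)**2 = 81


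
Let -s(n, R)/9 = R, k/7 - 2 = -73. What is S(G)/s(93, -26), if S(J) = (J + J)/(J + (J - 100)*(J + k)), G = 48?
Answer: 4/228111 ≈ 1.7535e-5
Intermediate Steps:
k = -497 (k = 14 + 7*(-73) = 14 - 511 = -497)
s(n, R) = -9*R
S(J) = 2*J/(J + (-497 + J)*(-100 + J)) (S(J) = (J + J)/(J + (J - 100)*(J - 497)) = (2*J)/(J + (-100 + J)*(-497 + J)) = (2*J)/(J + (-497 + J)*(-100 + J)) = 2*J/(J + (-497 + J)*(-100 + J)))
S(G)/s(93, -26) = (2*48/(49700 + 48² - 596*48))/((-9*(-26))) = (2*48/(49700 + 2304 - 28608))/234 = (2*48/23396)*(1/234) = (2*48*(1/23396))*(1/234) = (24/5849)*(1/234) = 4/228111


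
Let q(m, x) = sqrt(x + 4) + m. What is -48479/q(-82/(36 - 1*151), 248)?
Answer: 228578485/1662988 - 1923404325*sqrt(7)/1662988 ≈ -2922.6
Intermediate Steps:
q(m, x) = m + sqrt(4 + x) (q(m, x) = sqrt(4 + x) + m = m + sqrt(4 + x))
-48479/q(-82/(36 - 1*151), 248) = -48479/(-82/(36 - 1*151) + sqrt(4 + 248)) = -48479/(-82/(36 - 151) + sqrt(252)) = -48479/(-82/(-115) + 6*sqrt(7)) = -48479/(-82*(-1/115) + 6*sqrt(7)) = -48479/(82/115 + 6*sqrt(7))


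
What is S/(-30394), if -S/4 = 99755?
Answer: 199510/15197 ≈ 13.128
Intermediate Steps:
S = -399020 (S = -4*99755 = -399020)
S/(-30394) = -399020/(-30394) = -399020*(-1/30394) = 199510/15197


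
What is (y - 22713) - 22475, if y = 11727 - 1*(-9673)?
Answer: -23788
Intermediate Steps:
y = 21400 (y = 11727 + 9673 = 21400)
(y - 22713) - 22475 = (21400 - 22713) - 22475 = -1313 - 22475 = -23788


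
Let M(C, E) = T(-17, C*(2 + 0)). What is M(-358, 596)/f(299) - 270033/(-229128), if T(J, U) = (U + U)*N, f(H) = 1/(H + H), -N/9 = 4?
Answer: 2354526750107/76376 ≈ 3.0828e+7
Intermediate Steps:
N = -36 (N = -9*4 = -36)
f(H) = 1/(2*H)
T(J, U) = -72*U (T(J, U) = (U + U)*(-36) = (2*U)*(-36) = -72*U)
M(C, E) = -144*C (M(C, E) = -72*C*(2 + 0) = -72*C*2 = -144*C)
M(-358, 596)/f(299) - 270033/(-229128) = (-144*(-358))/(((1/2)/299)) - 270033/(-229128) = 51552/(((1/2)*(1/299))) - 270033*(-1/229128) = 51552/(1/598) + 90011/76376 = 51552*598 + 90011/76376 = 30828096 + 90011/76376 = 2354526750107/76376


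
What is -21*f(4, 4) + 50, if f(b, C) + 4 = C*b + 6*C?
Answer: -706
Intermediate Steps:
f(b, C) = -4 + 6*C + C*b (f(b, C) = -4 + (C*b + 6*C) = -4 + (6*C + C*b) = -4 + 6*C + C*b)
-21*f(4, 4) + 50 = -21*(-4 + 6*4 + 4*4) + 50 = -21*(-4 + 24 + 16) + 50 = -21*36 + 50 = -756 + 50 = -706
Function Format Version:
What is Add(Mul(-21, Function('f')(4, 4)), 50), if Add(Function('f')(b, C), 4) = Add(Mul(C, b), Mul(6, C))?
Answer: -706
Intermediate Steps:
Function('f')(b, C) = Add(-4, Mul(6, C), Mul(C, b)) (Function('f')(b, C) = Add(-4, Add(Mul(C, b), Mul(6, C))) = Add(-4, Add(Mul(6, C), Mul(C, b))) = Add(-4, Mul(6, C), Mul(C, b)))
Add(Mul(-21, Function('f')(4, 4)), 50) = Add(Mul(-21, Add(-4, Mul(6, 4), Mul(4, 4))), 50) = Add(Mul(-21, Add(-4, 24, 16)), 50) = Add(Mul(-21, 36), 50) = Add(-756, 50) = -706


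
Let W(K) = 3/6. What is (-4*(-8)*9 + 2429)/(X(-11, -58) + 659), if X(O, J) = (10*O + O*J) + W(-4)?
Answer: 286/125 ≈ 2.2880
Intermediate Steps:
W(K) = ½ (W(K) = 3*(⅙) = ½)
X(O, J) = ½ + 10*O + J*O (X(O, J) = (10*O + O*J) + ½ = (10*O + J*O) + ½ = ½ + 10*O + J*O)
(-4*(-8)*9 + 2429)/(X(-11, -58) + 659) = (-4*(-8)*9 + 2429)/((½ + 10*(-11) - 58*(-11)) + 659) = (32*9 + 2429)/((½ - 110 + 638) + 659) = (288 + 2429)/(1057/2 + 659) = 2717/(2375/2) = 2717*(2/2375) = 286/125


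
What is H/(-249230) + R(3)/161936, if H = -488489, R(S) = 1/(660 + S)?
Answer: 26222961108991/13379111026320 ≈ 1.9600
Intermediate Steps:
H/(-249230) + R(3)/161936 = -488489/(-249230) + 1/((660 + 3)*161936) = -488489*(-1/249230) + (1/161936)/663 = 488489/249230 + (1/663)*(1/161936) = 488489/249230 + 1/107363568 = 26222961108991/13379111026320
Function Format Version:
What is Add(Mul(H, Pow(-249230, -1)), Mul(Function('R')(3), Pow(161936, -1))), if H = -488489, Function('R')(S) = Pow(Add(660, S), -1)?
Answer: Rational(26222961108991, 13379111026320) ≈ 1.9600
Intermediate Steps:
Add(Mul(H, Pow(-249230, -1)), Mul(Function('R')(3), Pow(161936, -1))) = Add(Mul(-488489, Pow(-249230, -1)), Mul(Pow(Add(660, 3), -1), Pow(161936, -1))) = Add(Mul(-488489, Rational(-1, 249230)), Mul(Pow(663, -1), Rational(1, 161936))) = Add(Rational(488489, 249230), Mul(Rational(1, 663), Rational(1, 161936))) = Add(Rational(488489, 249230), Rational(1, 107363568)) = Rational(26222961108991, 13379111026320)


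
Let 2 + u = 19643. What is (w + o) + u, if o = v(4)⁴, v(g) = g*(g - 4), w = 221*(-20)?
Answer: 15221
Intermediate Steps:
u = 19641 (u = -2 + 19643 = 19641)
w = -4420
v(g) = g*(-4 + g)
o = 0 (o = (4*(-4 + 4))⁴ = (4*0)⁴ = 0⁴ = 0)
(w + o) + u = (-4420 + 0) + 19641 = -4420 + 19641 = 15221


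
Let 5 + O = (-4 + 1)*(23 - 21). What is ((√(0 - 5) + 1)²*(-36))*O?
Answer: -1584 + 792*I*√5 ≈ -1584.0 + 1771.0*I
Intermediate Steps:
O = -11 (O = -5 + (-4 + 1)*(23 - 21) = -5 - 3*2 = -5 - 6 = -11)
((√(0 - 5) + 1)²*(-36))*O = ((√(0 - 5) + 1)²*(-36))*(-11) = ((√(-5) + 1)²*(-36))*(-11) = ((I*√5 + 1)²*(-36))*(-11) = ((1 + I*√5)²*(-36))*(-11) = -36*(1 + I*√5)²*(-11) = 396*(1 + I*√5)²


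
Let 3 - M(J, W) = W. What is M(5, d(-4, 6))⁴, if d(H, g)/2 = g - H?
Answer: 83521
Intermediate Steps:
d(H, g) = -2*H + 2*g (d(H, g) = 2*(g - H) = -2*H + 2*g)
M(J, W) = 3 - W
M(5, d(-4, 6))⁴ = (3 - (-2*(-4) + 2*6))⁴ = (3 - (8 + 12))⁴ = (3 - 1*20)⁴ = (3 - 20)⁴ = (-17)⁴ = 83521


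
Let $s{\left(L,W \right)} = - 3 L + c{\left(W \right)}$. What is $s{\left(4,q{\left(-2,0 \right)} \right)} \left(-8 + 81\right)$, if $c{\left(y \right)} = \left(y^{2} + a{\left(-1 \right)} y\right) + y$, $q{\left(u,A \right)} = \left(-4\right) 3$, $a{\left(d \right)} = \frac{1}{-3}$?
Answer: $9052$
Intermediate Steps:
$a{\left(d \right)} = - \frac{1}{3}$
$q{\left(u,A \right)} = -12$
$c{\left(y \right)} = y^{2} + \frac{2 y}{3}$ ($c{\left(y \right)} = \left(y^{2} - \frac{y}{3}\right) + y = y^{2} + \frac{2 y}{3}$)
$s{\left(L,W \right)} = - 3 L + \frac{W \left(2 + 3 W\right)}{3}$
$s{\left(4,q{\left(-2,0 \right)} \right)} \left(-8 + 81\right) = \left(\left(-3\right) 4 + \frac{1}{3} \left(-12\right) \left(2 + 3 \left(-12\right)\right)\right) \left(-8 + 81\right) = \left(-12 + \frac{1}{3} \left(-12\right) \left(2 - 36\right)\right) 73 = \left(-12 + \frac{1}{3} \left(-12\right) \left(-34\right)\right) 73 = \left(-12 + 136\right) 73 = 124 \cdot 73 = 9052$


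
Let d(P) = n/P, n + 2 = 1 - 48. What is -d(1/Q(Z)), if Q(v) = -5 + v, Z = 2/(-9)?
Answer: -2303/9 ≈ -255.89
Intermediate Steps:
n = -49 (n = -2 + (1 - 48) = -2 - 47 = -49)
Z = -2/9 (Z = 2*(-1/9) = -2/9 ≈ -0.22222)
d(P) = -49/P
-d(1/Q(Z)) = -(-49)/(1/(-5 - 2/9)) = -(-49)/(1/(-47/9)) = -(-49)/(-9/47) = -(-49)*(-47)/9 = -1*2303/9 = -2303/9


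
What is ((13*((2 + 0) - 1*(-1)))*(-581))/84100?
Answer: -22659/84100 ≈ -0.26943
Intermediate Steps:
((13*((2 + 0) - 1*(-1)))*(-581))/84100 = ((13*(2 + 1))*(-581))*(1/84100) = ((13*3)*(-581))*(1/84100) = (39*(-581))*(1/84100) = -22659*1/84100 = -22659/84100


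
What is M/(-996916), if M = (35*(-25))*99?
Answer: 86625/996916 ≈ 0.086893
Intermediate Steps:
M = -86625 (M = -875*99 = -86625)
M/(-996916) = -86625/(-996916) = -86625*(-1/996916) = 86625/996916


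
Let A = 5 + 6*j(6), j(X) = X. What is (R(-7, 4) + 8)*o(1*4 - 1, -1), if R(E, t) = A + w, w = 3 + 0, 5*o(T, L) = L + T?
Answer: 104/5 ≈ 20.800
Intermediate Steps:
o(T, L) = L/5 + T/5 (o(T, L) = (L + T)/5 = L/5 + T/5)
A = 41 (A = 5 + 6*6 = 5 + 36 = 41)
w = 3
R(E, t) = 44 (R(E, t) = 41 + 3 = 44)
(R(-7, 4) + 8)*o(1*4 - 1, -1) = (44 + 8)*((⅕)*(-1) + (1*4 - 1)/5) = 52*(-⅕ + (4 - 1)/5) = 52*(-⅕ + (⅕)*3) = 52*(-⅕ + ⅗) = 52*(⅖) = 104/5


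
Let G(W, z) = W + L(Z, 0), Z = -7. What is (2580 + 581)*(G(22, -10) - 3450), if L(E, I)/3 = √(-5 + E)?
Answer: -10835908 + 18966*I*√3 ≈ -1.0836e+7 + 32850.0*I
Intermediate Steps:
L(E, I) = 3*√(-5 + E)
G(W, z) = W + 6*I*√3 (G(W, z) = W + 3*√(-5 - 7) = W + 3*√(-12) = W + 3*(2*I*√3) = W + 6*I*√3)
(2580 + 581)*(G(22, -10) - 3450) = (2580 + 581)*((22 + 6*I*√3) - 3450) = 3161*(-3428 + 6*I*√3) = -10835908 + 18966*I*√3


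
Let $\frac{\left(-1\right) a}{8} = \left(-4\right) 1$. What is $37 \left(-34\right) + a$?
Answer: $-1226$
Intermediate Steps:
$a = 32$ ($a = - 8 \left(\left(-4\right) 1\right) = \left(-8\right) \left(-4\right) = 32$)
$37 \left(-34\right) + a = 37 \left(-34\right) + 32 = -1258 + 32 = -1226$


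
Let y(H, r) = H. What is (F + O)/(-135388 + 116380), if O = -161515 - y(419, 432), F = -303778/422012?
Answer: 34169197493/4010802048 ≈ 8.5193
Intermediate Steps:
F = -151889/211006 (F = -303778*1/422012 = -151889/211006 ≈ -0.71983)
O = -161934 (O = -161515 - 1*419 = -161515 - 419 = -161934)
(F + O)/(-135388 + 116380) = (-151889/211006 - 161934)/(-135388 + 116380) = -34169197493/211006/(-19008) = -34169197493/211006*(-1/19008) = 34169197493/4010802048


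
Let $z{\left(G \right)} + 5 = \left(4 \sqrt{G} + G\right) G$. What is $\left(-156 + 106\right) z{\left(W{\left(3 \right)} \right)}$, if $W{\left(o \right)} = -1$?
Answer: $200 + 200 i \approx 200.0 + 200.0 i$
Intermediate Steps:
$z{\left(G \right)} = -5 + G \left(G + 4 \sqrt{G}\right)$ ($z{\left(G \right)} = -5 + \left(4 \sqrt{G} + G\right) G = -5 + \left(G + 4 \sqrt{G}\right) G = -5 + G \left(G + 4 \sqrt{G}\right)$)
$\left(-156 + 106\right) z{\left(W{\left(3 \right)} \right)} = \left(-156 + 106\right) \left(-5 + \left(-1\right)^{2} + 4 \left(-1\right)^{\frac{3}{2}}\right) = - 50 \left(-5 + 1 + 4 \left(- i\right)\right) = - 50 \left(-5 + 1 - 4 i\right) = - 50 \left(-4 - 4 i\right) = 200 + 200 i$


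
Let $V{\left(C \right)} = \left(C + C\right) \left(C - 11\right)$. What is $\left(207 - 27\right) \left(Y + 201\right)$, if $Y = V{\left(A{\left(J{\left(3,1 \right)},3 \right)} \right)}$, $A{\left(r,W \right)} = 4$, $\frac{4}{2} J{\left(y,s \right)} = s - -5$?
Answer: $26100$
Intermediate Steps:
$J{\left(y,s \right)} = \frac{5}{2} + \frac{s}{2}$ ($J{\left(y,s \right)} = \frac{s - -5}{2} = \frac{s + 5}{2} = \frac{5 + s}{2} = \frac{5}{2} + \frac{s}{2}$)
$V{\left(C \right)} = 2 C \left(-11 + C\right)$
$Y = -56$ ($Y = 2 \cdot 4 \left(-11 + 4\right) = 2 \cdot 4 \left(-7\right) = -56$)
$\left(207 - 27\right) \left(Y + 201\right) = \left(207 - 27\right) \left(-56 + 201\right) = \left(207 - 27\right) 145 = 180 \cdot 145 = 26100$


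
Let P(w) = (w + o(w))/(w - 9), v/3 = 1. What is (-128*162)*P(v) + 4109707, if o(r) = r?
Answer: 4130443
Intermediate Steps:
v = 3 (v = 3*1 = 3)
P(w) = 2*w/(-9 + w) (P(w) = (w + w)/(w - 9) = (2*w)/(-9 + w) = 2*w/(-9 + w))
(-128*162)*P(v) + 4109707 = (-128*162)*(2*3/(-9 + 3)) + 4109707 = -41472*3/(-6) + 4109707 = -41472*3*(-1)/6 + 4109707 = -20736*(-1) + 4109707 = 20736 + 4109707 = 4130443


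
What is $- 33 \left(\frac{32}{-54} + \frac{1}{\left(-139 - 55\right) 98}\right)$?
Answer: $\frac{3346409}{171108} \approx 19.557$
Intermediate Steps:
$- 33 \left(\frac{32}{-54} + \frac{1}{\left(-139 - 55\right) 98}\right) = - 33 \left(32 \left(- \frac{1}{54}\right) + \frac{1}{-194} \cdot \frac{1}{98}\right) = - 33 \left(- \frac{16}{27} - \frac{1}{19012}\right) = \left(-33\right) \left(- \frac{304219}{513324}\right) = \frac{3346409}{171108}$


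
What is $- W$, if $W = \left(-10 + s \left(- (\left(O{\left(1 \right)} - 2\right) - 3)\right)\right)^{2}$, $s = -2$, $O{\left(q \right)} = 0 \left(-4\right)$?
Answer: $-400$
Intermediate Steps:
$O{\left(q \right)} = 0$
$W = 400$ ($W = \left(-10 - 2 \left(- (\left(0 - 2\right) - 3)\right)\right)^{2} = \left(-10 - 2 \left(- (-2 - 3)\right)\right)^{2} = \left(-10 - 2 \left(\left(-1\right) \left(-5\right)\right)\right)^{2} = \left(-10 - 10\right)^{2} = \left(-20\right)^{2} = 400$)
$- W = \left(-1\right) 400 = -400$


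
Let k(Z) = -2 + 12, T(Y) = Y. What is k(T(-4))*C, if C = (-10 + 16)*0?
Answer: 0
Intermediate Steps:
k(Z) = 10
C = 0 (C = 6*0 = 0)
k(T(-4))*C = 10*0 = 0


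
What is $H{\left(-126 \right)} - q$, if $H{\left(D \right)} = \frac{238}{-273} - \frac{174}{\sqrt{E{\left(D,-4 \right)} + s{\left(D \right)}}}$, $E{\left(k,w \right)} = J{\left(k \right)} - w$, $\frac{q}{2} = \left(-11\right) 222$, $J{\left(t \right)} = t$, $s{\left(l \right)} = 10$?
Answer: $\frac{190442}{39} + \frac{87 i \sqrt{7}}{14} \approx 4883.1 + 16.441 i$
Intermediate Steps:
$q = -4884$ ($q = 2 \left(\left(-11\right) 222\right) = 2 \left(-2442\right) = -4884$)
$E{\left(k,w \right)} = k - w$
$H{\left(D \right)} = - \frac{34}{39} - \frac{174}{\sqrt{14 + D}}$ ($H{\left(D \right)} = \frac{238}{-273} - \frac{174}{\sqrt{\left(D - -4\right) + 10}} = 238 \left(- \frac{1}{273}\right) - \frac{174}{\sqrt{\left(D + 4\right) + 10}} = - \frac{34}{39} - \frac{174}{\sqrt{\left(4 + D\right) + 10}} = - \frac{34}{39} - \frac{174}{\sqrt{14 + D}}$)
$H{\left(-126 \right)} - q = \left(- \frac{34}{39} - \frac{174}{\sqrt{14 - 126}}\right) - -4884 = \left(- \frac{34}{39} - \frac{174}{4 i \sqrt{7}}\right) + 4884 = \left(- \frac{34}{39} - 174 \left(- \frac{i \sqrt{7}}{28}\right)\right) + 4884 = \left(- \frac{34}{39} + \frac{87 i \sqrt{7}}{14}\right) + 4884 = \frac{190442}{39} + \frac{87 i \sqrt{7}}{14}$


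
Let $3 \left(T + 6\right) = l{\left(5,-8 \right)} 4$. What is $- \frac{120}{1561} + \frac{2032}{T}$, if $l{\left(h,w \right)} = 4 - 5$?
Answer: $- \frac{4759248}{17171} \approx -277.17$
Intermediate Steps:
$l{\left(h,w \right)} = -1$
$T = - \frac{22}{3}$ ($T = -6 + \frac{\left(-1\right) 4}{3} = -6 + \frac{1}{3} \left(-4\right) = -6 - \frac{4}{3} = - \frac{22}{3} \approx -7.3333$)
$- \frac{120}{1561} + \frac{2032}{T} = - \frac{120}{1561} + \frac{2032}{- \frac{22}{3}} = \left(-120\right) \frac{1}{1561} + 2032 \left(- \frac{3}{22}\right) = - \frac{120}{1561} - \frac{3048}{11} = - \frac{4759248}{17171}$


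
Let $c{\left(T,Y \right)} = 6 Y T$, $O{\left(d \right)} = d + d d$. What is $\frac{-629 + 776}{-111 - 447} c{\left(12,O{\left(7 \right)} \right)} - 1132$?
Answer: $- \frac{68020}{31} \approx -2194.2$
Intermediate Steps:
$O{\left(d \right)} = d + d^{2}$
$c{\left(T,Y \right)} = 6 T Y$
$\frac{-629 + 776}{-111 - 447} c{\left(12,O{\left(7 \right)} \right)} - 1132 = \frac{-629 + 776}{-111 - 447} \cdot 6 \cdot 12 \cdot 7 \left(1 + 7\right) - 1132 = \frac{147}{-558} \cdot 6 \cdot 12 \cdot 7 \cdot 8 - 1132 = 147 \left(- \frac{1}{558}\right) 6 \cdot 12 \cdot 56 - 1132 = \left(- \frac{49}{186}\right) 4032 - 1132 = - \frac{32928}{31} - 1132 = - \frac{68020}{31}$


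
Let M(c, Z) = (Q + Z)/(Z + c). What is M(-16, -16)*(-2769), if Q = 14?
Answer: -2769/16 ≈ -173.06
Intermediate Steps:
M(c, Z) = (14 + Z)/(Z + c)
M(-16, -16)*(-2769) = ((14 - 16)/(-16 - 16))*(-2769) = (-2/(-32))*(-2769) = -1/32*(-2)*(-2769) = (1/16)*(-2769) = -2769/16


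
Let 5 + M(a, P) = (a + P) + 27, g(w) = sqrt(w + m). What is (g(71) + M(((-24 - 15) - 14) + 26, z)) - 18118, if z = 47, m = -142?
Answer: -18076 + I*sqrt(71) ≈ -18076.0 + 8.4261*I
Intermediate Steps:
g(w) = sqrt(-142 + w) (g(w) = sqrt(w - 142) = sqrt(-142 + w))
M(a, P) = 22 + P + a (M(a, P) = -5 + ((a + P) + 27) = -5 + ((P + a) + 27) = -5 + (27 + P + a) = 22 + P + a)
(g(71) + M(((-24 - 15) - 14) + 26, z)) - 18118 = (sqrt(-142 + 71) + (22 + 47 + (((-24 - 15) - 14) + 26))) - 18118 = (sqrt(-71) + (22 + 47 + ((-39 - 14) + 26))) - 18118 = (I*sqrt(71) + (22 + 47 + (-53 + 26))) - 18118 = (I*sqrt(71) + (22 + 47 - 27)) - 18118 = (I*sqrt(71) + 42) - 18118 = (42 + I*sqrt(71)) - 18118 = -18076 + I*sqrt(71)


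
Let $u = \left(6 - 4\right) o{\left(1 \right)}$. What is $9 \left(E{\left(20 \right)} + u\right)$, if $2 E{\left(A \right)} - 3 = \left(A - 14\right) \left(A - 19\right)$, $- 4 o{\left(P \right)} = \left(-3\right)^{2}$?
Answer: $0$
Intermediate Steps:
$o{\left(P \right)} = - \frac{9}{4}$ ($o{\left(P \right)} = - \frac{\left(-3\right)^{2}}{4} = \left(- \frac{1}{4}\right) 9 = - \frac{9}{4}$)
$E{\left(A \right)} = \frac{3}{2} + \frac{\left(-19 + A\right) \left(-14 + A\right)}{2}$ ($E{\left(A \right)} = \frac{3}{2} + \frac{\left(A - 14\right) \left(A - 19\right)}{2} = \frac{3}{2} + \frac{\left(-14 + A\right) \left(-19 + A\right)}{2} = \frac{3}{2} + \frac{\left(-19 + A\right) \left(-14 + A\right)}{2}$)
$u = - \frac{9}{2}$ ($u = \left(6 - 4\right) \left(- \frac{9}{4}\right) = 2 \left(- \frac{9}{4}\right) = - \frac{9}{2} \approx -4.5$)
$9 \left(E{\left(20 \right)} + u\right) = 9 \left(\left(\frac{269}{2} + \frac{20^{2}}{2} - 330\right) - \frac{9}{2}\right) = 9 \left(\left(\frac{269}{2} + \frac{1}{2} \cdot 400 - 330\right) - \frac{9}{2}\right) = 9 \left(\left(\frac{269}{2} + 200 - 330\right) - \frac{9}{2}\right) = 9 \left(\frac{9}{2} - \frac{9}{2}\right) = 9 \cdot 0 = 0$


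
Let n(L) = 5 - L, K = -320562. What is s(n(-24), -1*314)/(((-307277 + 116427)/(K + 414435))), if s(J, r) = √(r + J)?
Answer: -93873*I*√285/190850 ≈ -8.3037*I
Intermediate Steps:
s(J, r) = √(J + r)
s(n(-24), -1*314)/(((-307277 + 116427)/(K + 414435))) = √((5 - 1*(-24)) - 1*314)/(((-307277 + 116427)/(-320562 + 414435))) = √((5 + 24) - 314)/((-190850/93873)) = √(29 - 314)/((-190850*1/93873)) = √(-285)/(-190850/93873) = (I*√285)*(-93873/190850) = -93873*I*√285/190850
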